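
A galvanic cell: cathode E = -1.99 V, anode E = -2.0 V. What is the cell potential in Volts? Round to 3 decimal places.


Standard cell potential: E_cell = E_cathode - E_anode.
E_cell = -1.99 - (-2.0)
E_cell = 0.01 V, rounded to 3 dp:

0.010 V


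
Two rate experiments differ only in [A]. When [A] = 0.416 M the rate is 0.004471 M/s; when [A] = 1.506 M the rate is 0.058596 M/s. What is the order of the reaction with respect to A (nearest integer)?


Rate is proportional to [A]^n, so rate2/rate1 = ([A]2/[A]1)^n. Take logs to solve for n.
rate2/rate1 = 0.058596 / 0.004471 = 13.1058
[A]2/[A]1 = 1.506 / 0.416 = 3.6202
n = ln(13.1058) / ln(3.6202) = 2.0
Nearest integer order:

2


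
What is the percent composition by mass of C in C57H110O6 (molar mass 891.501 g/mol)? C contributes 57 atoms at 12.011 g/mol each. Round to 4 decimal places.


pct = 100 * (n_elem * M_elem) / M_total
mass_contribution = 57 * 12.011 = 684.627 g/mol
pct = 100 * 684.627 / 891.501
pct = 76.79486619 %, rounded to 4 dp:

76.7949 %


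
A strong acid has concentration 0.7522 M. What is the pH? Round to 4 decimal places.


A strong acid dissociates completely, so [H+] equals the given concentration.
pH = -log10([H+]) = -log10(0.7522)
pH = 0.12366667, rounded to 4 dp:

0.1237


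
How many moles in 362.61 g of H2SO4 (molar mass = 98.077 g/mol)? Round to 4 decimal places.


n = mass / M
n = 362.61 / 98.077
n = 3.6971971 mol, rounded to 4 dp:

3.6972 mol


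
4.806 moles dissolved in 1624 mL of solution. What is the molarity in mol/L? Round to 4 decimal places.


Convert volume to liters: V_L = V_mL / 1000.
V_L = 1624 / 1000 = 1.624 L
M = n / V_L = 4.806 / 1.624
M = 2.95935961 mol/L, rounded to 4 dp:

2.9594 mol/L


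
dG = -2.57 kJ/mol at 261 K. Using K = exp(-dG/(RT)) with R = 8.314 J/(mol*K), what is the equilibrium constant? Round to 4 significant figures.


dG is in kJ/mol; multiply by 1000 to match R in J/(mol*K).
RT = 8.314 * 261 = 2169.954 J/mol
exponent = -dG*1000 / (RT) = -(-2.57*1000) / 2169.954 = 1.1843569
K = exp(1.1843569)
K = 3.2685841, rounded to 4 significant figures:

3.269


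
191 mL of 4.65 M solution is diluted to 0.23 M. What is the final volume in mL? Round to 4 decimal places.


Dilution: M1*V1 = M2*V2, solve for V2.
V2 = M1*V1 / M2
V2 = 4.65 * 191 / 0.23
V2 = 888.15 / 0.23
V2 = 3861.52173913 mL, rounded to 4 dp:

3861.5217 mL


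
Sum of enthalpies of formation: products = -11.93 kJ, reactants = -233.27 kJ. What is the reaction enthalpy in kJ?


dH_rxn = sum(dH_f products) - sum(dH_f reactants)
dH_rxn = -11.93 - (-233.27)
dH_rxn = 221.34 kJ:

221.34 kJ


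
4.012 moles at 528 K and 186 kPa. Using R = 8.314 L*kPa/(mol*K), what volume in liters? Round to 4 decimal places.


PV = nRT, solve for V = nRT / P.
nRT = 4.012 * 8.314 * 528 = 17611.8455
V = 17611.8455 / 186
V = 94.6873414 L, rounded to 4 dp:

94.6873 L


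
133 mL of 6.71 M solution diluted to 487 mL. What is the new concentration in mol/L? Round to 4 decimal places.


Dilution: M1*V1 = M2*V2, solve for M2.
M2 = M1*V1 / V2
M2 = 6.71 * 133 / 487
M2 = 892.43 / 487
M2 = 1.83250513 mol/L, rounded to 4 dp:

1.8325 mol/L


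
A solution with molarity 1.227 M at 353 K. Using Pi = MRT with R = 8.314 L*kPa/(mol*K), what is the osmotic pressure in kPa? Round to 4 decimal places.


Osmotic pressure (van't Hoff): Pi = M*R*T.
RT = 8.314 * 353 = 2934.842
Pi = 1.227 * 2934.842
Pi = 3601.051134 kPa, rounded to 4 dp:

3601.0511 kPa


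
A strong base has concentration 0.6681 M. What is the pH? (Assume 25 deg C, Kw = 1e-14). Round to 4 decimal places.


A strong base dissociates completely, so [OH-] equals the given concentration.
pOH = -log10([OH-]) = -log10(0.6681) = 0.175159
pH = 14 - pOH = 14 - 0.175159
pH = 13.824841, rounded to 4 dp:

13.8248


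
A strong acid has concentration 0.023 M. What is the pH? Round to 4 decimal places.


A strong acid dissociates completely, so [H+] equals the given concentration.
pH = -log10([H+]) = -log10(0.023)
pH = 1.63827216, rounded to 4 dp:

1.6383


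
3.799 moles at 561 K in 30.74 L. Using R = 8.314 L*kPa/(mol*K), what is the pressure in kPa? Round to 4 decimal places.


PV = nRT, solve for P = nRT / V.
nRT = 3.799 * 8.314 * 561 = 17719.121
P = 17719.121 / 30.74
P = 576.41903058 kPa, rounded to 4 dp:

576.4190 kPa


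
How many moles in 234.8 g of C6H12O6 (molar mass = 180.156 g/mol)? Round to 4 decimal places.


n = mass / M
n = 234.8 / 180.156
n = 1.3033149 mol, rounded to 4 dp:

1.3033 mol


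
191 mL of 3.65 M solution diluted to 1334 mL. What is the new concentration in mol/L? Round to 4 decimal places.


Dilution: M1*V1 = M2*V2, solve for M2.
M2 = M1*V1 / V2
M2 = 3.65 * 191 / 1334
M2 = 697.15 / 1334
M2 = 0.5226012 mol/L, rounded to 4 dp:

0.5226 mol/L


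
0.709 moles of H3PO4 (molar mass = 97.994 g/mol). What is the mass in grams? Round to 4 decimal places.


mass = n * M
mass = 0.709 * 97.994
mass = 69.477746 g, rounded to 4 dp:

69.4777 g


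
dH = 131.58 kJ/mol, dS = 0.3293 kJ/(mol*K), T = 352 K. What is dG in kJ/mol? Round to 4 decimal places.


Gibbs: dG = dH - T*dS (consistent units, dS already in kJ/(mol*K)).
T*dS = 352 * 0.3293 = 115.9136
dG = 131.58 - (115.9136)
dG = 15.6664 kJ/mol, rounded to 4 dp:

15.6664 kJ/mol


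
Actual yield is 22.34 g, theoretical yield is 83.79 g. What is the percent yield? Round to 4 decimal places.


% yield = 100 * actual / theoretical
% yield = 100 * 22.34 / 83.79
% yield = 26.66189283 %, rounded to 4 dp:

26.6619 %


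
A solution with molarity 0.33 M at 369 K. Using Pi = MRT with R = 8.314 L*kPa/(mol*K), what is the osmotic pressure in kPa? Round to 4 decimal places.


Osmotic pressure (van't Hoff): Pi = M*R*T.
RT = 8.314 * 369 = 3067.866
Pi = 0.33 * 3067.866
Pi = 1012.39578 kPa, rounded to 4 dp:

1012.3958 kPa


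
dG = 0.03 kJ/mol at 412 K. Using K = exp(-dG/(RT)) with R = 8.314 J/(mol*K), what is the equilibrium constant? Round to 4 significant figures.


dG is in kJ/mol; multiply by 1000 to match R in J/(mol*K).
RT = 8.314 * 412 = 3425.368 J/mol
exponent = -dG*1000 / (RT) = -(0.03*1000) / 3425.368 = -0.00875818
K = exp(-0.00875818)
K = 0.99128006, rounded to 4 significant figures:

0.9913


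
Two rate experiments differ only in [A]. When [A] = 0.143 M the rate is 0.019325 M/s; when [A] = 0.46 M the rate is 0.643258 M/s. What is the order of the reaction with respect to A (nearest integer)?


Rate is proportional to [A]^n, so rate2/rate1 = ([A]2/[A]1)^n. Take logs to solve for n.
rate2/rate1 = 0.643258 / 0.019325 = 33.2863
[A]2/[A]1 = 0.46 / 0.143 = 3.2168
n = ln(33.2863) / ln(3.2168) = 3.0
Nearest integer order:

3


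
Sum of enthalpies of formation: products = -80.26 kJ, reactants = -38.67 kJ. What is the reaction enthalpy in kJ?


dH_rxn = sum(dH_f products) - sum(dH_f reactants)
dH_rxn = -80.26 - (-38.67)
dH_rxn = -41.59 kJ:

-41.59 kJ


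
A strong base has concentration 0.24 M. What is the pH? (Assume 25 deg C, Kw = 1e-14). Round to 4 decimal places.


A strong base dissociates completely, so [OH-] equals the given concentration.
pOH = -log10([OH-]) = -log10(0.24) = 0.619789
pH = 14 - pOH = 14 - 0.619789
pH = 13.380211, rounded to 4 dp:

13.3802


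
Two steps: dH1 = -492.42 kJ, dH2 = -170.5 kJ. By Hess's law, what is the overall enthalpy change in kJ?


Hess's law: enthalpy is a state function, so add the step enthalpies.
dH_total = dH1 + dH2 = -492.42 + (-170.5)
dH_total = -662.92 kJ:

-662.92 kJ


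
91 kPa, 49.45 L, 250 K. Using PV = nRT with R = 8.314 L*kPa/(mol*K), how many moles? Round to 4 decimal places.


PV = nRT, solve for n = PV / (RT).
PV = 91 * 49.45 = 4499.95
RT = 8.314 * 250 = 2078.5
n = 4499.95 / 2078.5
n = 2.1649988 mol, rounded to 4 dp:

2.1650 mol


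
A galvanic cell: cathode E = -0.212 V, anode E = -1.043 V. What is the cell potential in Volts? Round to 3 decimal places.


Standard cell potential: E_cell = E_cathode - E_anode.
E_cell = -0.212 - (-1.043)
E_cell = 0.831 V, rounded to 3 dp:

0.831 V


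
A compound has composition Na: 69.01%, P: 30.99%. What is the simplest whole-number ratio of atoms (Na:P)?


Assume 100 g of compound, divide each mass% by atomic mass to get moles, then normalize by the smallest to get a raw atom ratio.
Moles per 100 g: Na: 69.01/22.99 = 3.0017, P: 30.99/30.974 = 1.0005
Raw ratio (divide by min = 1.0005): Na: 3.0, P: 1.0
Multiply by 1 to clear fractions: Na: 3.0 ~= 3, P: 1.0 ~= 1
Reduce by GCD to get the simplest whole-number ratio:

3:1


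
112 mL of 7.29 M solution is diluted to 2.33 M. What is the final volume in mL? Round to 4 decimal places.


Dilution: M1*V1 = M2*V2, solve for V2.
V2 = M1*V1 / M2
V2 = 7.29 * 112 / 2.33
V2 = 816.48 / 2.33
V2 = 350.42060086 mL, rounded to 4 dp:

350.4206 mL


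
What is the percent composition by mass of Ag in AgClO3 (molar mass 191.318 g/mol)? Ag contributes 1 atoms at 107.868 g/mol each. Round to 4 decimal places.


pct = 100 * (n_elem * M_elem) / M_total
mass_contribution = 1 * 107.868 = 107.868 g/mol
pct = 100 * 107.868 / 191.318
pct = 56.38152186 %, rounded to 4 dp:

56.3815 %


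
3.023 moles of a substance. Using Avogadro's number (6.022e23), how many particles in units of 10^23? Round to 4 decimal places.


N = n * NA, then divide by 1e23 for the requested units.
N / 1e23 = n * 6.022
N / 1e23 = 3.023 * 6.022
N / 1e23 = 18.204506, rounded to 4 dp:

18.2045


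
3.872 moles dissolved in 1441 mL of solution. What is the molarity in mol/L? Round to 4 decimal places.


Convert volume to liters: V_L = V_mL / 1000.
V_L = 1441 / 1000 = 1.441 L
M = n / V_L = 3.872 / 1.441
M = 2.6870229 mol/L, rounded to 4 dp:

2.6870 mol/L


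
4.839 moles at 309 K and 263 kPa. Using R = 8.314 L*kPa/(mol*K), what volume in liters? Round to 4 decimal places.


PV = nRT, solve for V = nRT / P.
nRT = 4.839 * 8.314 * 309 = 12431.5168
V = 12431.5168 / 263
V = 47.26812471 L, rounded to 4 dp:

47.2681 L


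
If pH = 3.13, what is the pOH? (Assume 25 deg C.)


At 25 deg C, pH + pOH = 14.
pOH = 14 - pH = 14 - 3.13
pOH = 10.87:

10.87


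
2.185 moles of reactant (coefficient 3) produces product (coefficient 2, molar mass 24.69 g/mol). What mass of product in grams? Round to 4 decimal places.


Use the coefficient ratio to convert reactant moles to product moles, then multiply by the product's molar mass.
moles_P = moles_R * (coeff_P / coeff_R) = 2.185 * (2/3) = 1.456667
mass_P = moles_P * M_P = 1.456667 * 24.69
mass_P = 35.96510823 g, rounded to 4 dp:

35.9651 g


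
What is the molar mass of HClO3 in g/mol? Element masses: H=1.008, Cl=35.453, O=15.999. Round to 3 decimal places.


M = sum(count * atomic_mass) over atoms.
M = 1*1.008 + 1*35.453 + 3*15.999
M = 1.008 + 35.453 + 47.997
M = 84.458 g/mol, rounded to 3 dp:

84.458 g/mol


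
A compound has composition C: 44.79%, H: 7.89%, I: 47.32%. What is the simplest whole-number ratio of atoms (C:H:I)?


Assume 100 g of compound, divide each mass% by atomic mass to get moles, then normalize by the smallest to get a raw atom ratio.
Moles per 100 g: C: 44.79/12.011 = 3.7291, H: 7.89/1.008 = 7.8274, I: 47.32/126.904 = 0.3729
Raw ratio (divide by min = 0.3729): C: 10.001, H: 20.992, I: 1.0
Multiply by 1 to clear fractions: C: 10.001 ~= 10, H: 20.992 ~= 21, I: 1.0 ~= 1
Reduce by GCD to get the simplest whole-number ratio:

10:21:1


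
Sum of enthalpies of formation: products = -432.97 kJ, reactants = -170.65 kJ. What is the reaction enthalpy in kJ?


dH_rxn = sum(dH_f products) - sum(dH_f reactants)
dH_rxn = -432.97 - (-170.65)
dH_rxn = -262.32 kJ:

-262.32 kJ


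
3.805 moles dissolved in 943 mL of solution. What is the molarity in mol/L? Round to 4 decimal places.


Convert volume to liters: V_L = V_mL / 1000.
V_L = 943 / 1000 = 0.943 L
M = n / V_L = 3.805 / 0.943
M = 4.0349947 mol/L, rounded to 4 dp:

4.0350 mol/L


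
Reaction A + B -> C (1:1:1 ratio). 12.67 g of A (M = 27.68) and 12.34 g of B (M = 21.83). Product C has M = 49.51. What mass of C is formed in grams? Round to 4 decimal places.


Find moles of each reactant; the smaller value is the limiting reagent in a 1:1:1 reaction, so moles_C equals moles of the limiter.
n_A = mass_A / M_A = 12.67 / 27.68 = 0.457731 mol
n_B = mass_B / M_B = 12.34 / 21.83 = 0.565277 mol
Limiting reagent: A (smaller), n_limiting = 0.457731 mol
mass_C = n_limiting * M_C = 0.457731 * 49.51
mass_C = 22.66226181 g, rounded to 4 dp:

22.6623 g


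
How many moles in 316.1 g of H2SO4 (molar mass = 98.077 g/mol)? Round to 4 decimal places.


n = mass / M
n = 316.1 / 98.077
n = 3.22297786 mol, rounded to 4 dp:

3.2230 mol


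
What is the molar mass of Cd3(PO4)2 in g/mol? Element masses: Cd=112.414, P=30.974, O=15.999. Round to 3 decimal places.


M = sum(count * atomic_mass) over atoms.
M = 3*112.414 + 2*30.974 + 8*15.999
M = 337.242 + 61.948 + 127.992
M = 527.182 g/mol, rounded to 3 dp:

527.182 g/mol


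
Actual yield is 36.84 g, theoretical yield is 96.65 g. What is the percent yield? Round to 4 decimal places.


% yield = 100 * actual / theoretical
% yield = 100 * 36.84 / 96.65
% yield = 38.11691671 %, rounded to 4 dp:

38.1169 %


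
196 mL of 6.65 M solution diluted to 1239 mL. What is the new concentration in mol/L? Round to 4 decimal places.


Dilution: M1*V1 = M2*V2, solve for M2.
M2 = M1*V1 / V2
M2 = 6.65 * 196 / 1239
M2 = 1303.4 / 1239
M2 = 1.0519774 mol/L, rounded to 4 dp:

1.0520 mol/L


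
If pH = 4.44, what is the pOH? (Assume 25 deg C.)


At 25 deg C, pH + pOH = 14.
pOH = 14 - pH = 14 - 4.44
pOH = 9.56:

9.56


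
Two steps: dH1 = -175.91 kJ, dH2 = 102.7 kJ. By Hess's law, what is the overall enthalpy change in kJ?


Hess's law: enthalpy is a state function, so add the step enthalpies.
dH_total = dH1 + dH2 = -175.91 + (102.7)
dH_total = -73.21 kJ:

-73.21 kJ


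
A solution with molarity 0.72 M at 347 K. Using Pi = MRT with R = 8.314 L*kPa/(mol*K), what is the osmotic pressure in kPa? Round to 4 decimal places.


Osmotic pressure (van't Hoff): Pi = M*R*T.
RT = 8.314 * 347 = 2884.958
Pi = 0.72 * 2884.958
Pi = 2077.16976 kPa, rounded to 4 dp:

2077.1698 kPa


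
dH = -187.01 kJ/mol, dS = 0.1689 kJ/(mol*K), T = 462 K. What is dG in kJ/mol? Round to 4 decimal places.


Gibbs: dG = dH - T*dS (consistent units, dS already in kJ/(mol*K)).
T*dS = 462 * 0.1689 = 78.0318
dG = -187.01 - (78.0318)
dG = -265.0418 kJ/mol, rounded to 4 dp:

-265.0418 kJ/mol


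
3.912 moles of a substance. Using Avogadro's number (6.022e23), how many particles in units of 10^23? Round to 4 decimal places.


N = n * NA, then divide by 1e23 for the requested units.
N / 1e23 = n * 6.022
N / 1e23 = 3.912 * 6.022
N / 1e23 = 23.558064, rounded to 4 dp:

23.5581


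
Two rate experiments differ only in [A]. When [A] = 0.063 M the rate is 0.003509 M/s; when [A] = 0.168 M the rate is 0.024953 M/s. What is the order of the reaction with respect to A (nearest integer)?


Rate is proportional to [A]^n, so rate2/rate1 = ([A]2/[A]1)^n. Take logs to solve for n.
rate2/rate1 = 0.024953 / 0.003509 = 7.1111
[A]2/[A]1 = 0.168 / 0.063 = 2.6667
n = ln(7.1111) / ln(2.6667) = 2.0
Nearest integer order:

2


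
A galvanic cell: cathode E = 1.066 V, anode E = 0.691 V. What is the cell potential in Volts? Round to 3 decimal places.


Standard cell potential: E_cell = E_cathode - E_anode.
E_cell = 1.066 - (0.691)
E_cell = 0.375 V, rounded to 3 dp:

0.375 V


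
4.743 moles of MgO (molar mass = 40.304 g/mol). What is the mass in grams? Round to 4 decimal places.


mass = n * M
mass = 4.743 * 40.304
mass = 191.161872 g, rounded to 4 dp:

191.1619 g


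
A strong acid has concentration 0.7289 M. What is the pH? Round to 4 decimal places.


A strong acid dissociates completely, so [H+] equals the given concentration.
pH = -log10([H+]) = -log10(0.7289)
pH = 0.13733205, rounded to 4 dp:

0.1373


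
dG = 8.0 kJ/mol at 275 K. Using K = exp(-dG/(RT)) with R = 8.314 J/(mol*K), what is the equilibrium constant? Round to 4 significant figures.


dG is in kJ/mol; multiply by 1000 to match R in J/(mol*K).
RT = 8.314 * 275 = 2286.35 J/mol
exponent = -dG*1000 / (RT) = -(8.0*1000) / 2286.35 = -3.49902683
K = exp(-3.49902683)
K = 0.030226785, rounded to 4 significant figures:

0.03023


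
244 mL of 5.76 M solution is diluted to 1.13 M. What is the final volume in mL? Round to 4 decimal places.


Dilution: M1*V1 = M2*V2, solve for V2.
V2 = M1*V1 / M2
V2 = 5.76 * 244 / 1.13
V2 = 1405.44 / 1.13
V2 = 1243.75221239 mL, rounded to 4 dp:

1243.7522 mL


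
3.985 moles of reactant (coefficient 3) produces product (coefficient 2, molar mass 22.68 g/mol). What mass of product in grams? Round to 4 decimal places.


Use the coefficient ratio to convert reactant moles to product moles, then multiply by the product's molar mass.
moles_P = moles_R * (coeff_P / coeff_R) = 3.985 * (2/3) = 2.656667
mass_P = moles_P * M_P = 2.656667 * 22.68
mass_P = 60.25320756 g, rounded to 4 dp:

60.2532 g


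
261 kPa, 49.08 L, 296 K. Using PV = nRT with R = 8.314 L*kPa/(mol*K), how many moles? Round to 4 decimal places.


PV = nRT, solve for n = PV / (RT).
PV = 261 * 49.08 = 12809.88
RT = 8.314 * 296 = 2460.944
n = 12809.88 / 2460.944
n = 5.20527082 mol, rounded to 4 dp:

5.2053 mol


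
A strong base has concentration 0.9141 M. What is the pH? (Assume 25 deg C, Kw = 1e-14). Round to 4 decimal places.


A strong base dissociates completely, so [OH-] equals the given concentration.
pOH = -log10([OH-]) = -log10(0.9141) = 0.039006
pH = 14 - pOH = 14 - 0.039006
pH = 13.960994, rounded to 4 dp:

13.9610


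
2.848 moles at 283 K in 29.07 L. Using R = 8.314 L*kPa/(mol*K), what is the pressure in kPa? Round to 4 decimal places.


PV = nRT, solve for P = nRT / V.
nRT = 2.848 * 8.314 * 283 = 6700.951
P = 6700.951 / 29.07
P = 230.51087031 kPa, rounded to 4 dp:

230.5109 kPa


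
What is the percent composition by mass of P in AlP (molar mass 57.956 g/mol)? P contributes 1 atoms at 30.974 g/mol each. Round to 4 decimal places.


pct = 100 * (n_elem * M_elem) / M_total
mass_contribution = 1 * 30.974 = 30.974 g/mol
pct = 100 * 30.974 / 57.956
pct = 53.44399199 %, rounded to 4 dp:

53.4440 %


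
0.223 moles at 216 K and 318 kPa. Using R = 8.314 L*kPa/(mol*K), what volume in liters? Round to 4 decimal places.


PV = nRT, solve for V = nRT / P.
nRT = 0.223 * 8.314 * 216 = 400.4688
V = 400.4688 / 318
V = 1.25933585 L, rounded to 4 dp:

1.2593 L


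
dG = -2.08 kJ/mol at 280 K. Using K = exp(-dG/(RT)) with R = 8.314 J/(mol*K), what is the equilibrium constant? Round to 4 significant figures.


dG is in kJ/mol; multiply by 1000 to match R in J/(mol*K).
RT = 8.314 * 280 = 2327.92 J/mol
exponent = -dG*1000 / (RT) = -(-2.08*1000) / 2327.92 = 0.89350149
K = exp(0.89350149)
K = 2.4436712, rounded to 4 significant figures:

2.444


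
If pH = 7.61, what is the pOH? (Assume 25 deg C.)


At 25 deg C, pH + pOH = 14.
pOH = 14 - pH = 14 - 7.61
pOH = 6.39:

6.39


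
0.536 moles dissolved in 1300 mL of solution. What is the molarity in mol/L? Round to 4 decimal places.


Convert volume to liters: V_L = V_mL / 1000.
V_L = 1300 / 1000 = 1.3 L
M = n / V_L = 0.536 / 1.3
M = 0.41230769 mol/L, rounded to 4 dp:

0.4123 mol/L


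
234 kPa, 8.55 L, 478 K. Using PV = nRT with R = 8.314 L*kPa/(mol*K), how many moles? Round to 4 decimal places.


PV = nRT, solve for n = PV / (RT).
PV = 234 * 8.55 = 2000.7
RT = 8.314 * 478 = 3974.092
n = 2000.7 / 3974.092
n = 0.50343575 mol, rounded to 4 dp:

0.5034 mol


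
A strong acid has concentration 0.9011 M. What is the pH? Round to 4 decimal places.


A strong acid dissociates completely, so [H+] equals the given concentration.
pH = -log10([H+]) = -log10(0.9011)
pH = 0.04522701, rounded to 4 dp:

0.0452


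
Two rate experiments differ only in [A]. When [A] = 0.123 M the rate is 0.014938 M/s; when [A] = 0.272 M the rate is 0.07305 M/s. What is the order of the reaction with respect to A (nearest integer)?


Rate is proportional to [A]^n, so rate2/rate1 = ([A]2/[A]1)^n. Take logs to solve for n.
rate2/rate1 = 0.07305 / 0.014938 = 4.8902
[A]2/[A]1 = 0.272 / 0.123 = 2.2114
n = ln(4.8902) / ln(2.2114) = 2.0
Nearest integer order:

2


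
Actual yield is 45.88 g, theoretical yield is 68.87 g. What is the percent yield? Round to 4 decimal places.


% yield = 100 * actual / theoretical
% yield = 100 * 45.88 / 68.87
% yield = 66.6182663 %, rounded to 4 dp:

66.6183 %


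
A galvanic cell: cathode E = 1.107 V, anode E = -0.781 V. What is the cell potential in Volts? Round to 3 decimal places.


Standard cell potential: E_cell = E_cathode - E_anode.
E_cell = 1.107 - (-0.781)
E_cell = 1.888 V, rounded to 3 dp:

1.888 V


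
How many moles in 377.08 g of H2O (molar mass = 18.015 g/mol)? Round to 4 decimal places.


n = mass / M
n = 377.08 / 18.015
n = 20.93144602 mol, rounded to 4 dp:

20.9314 mol


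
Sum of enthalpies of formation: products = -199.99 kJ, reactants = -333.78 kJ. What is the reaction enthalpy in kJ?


dH_rxn = sum(dH_f products) - sum(dH_f reactants)
dH_rxn = -199.99 - (-333.78)
dH_rxn = 133.79 kJ:

133.79 kJ


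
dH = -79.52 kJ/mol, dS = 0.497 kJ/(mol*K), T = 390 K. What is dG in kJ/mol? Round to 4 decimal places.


Gibbs: dG = dH - T*dS (consistent units, dS already in kJ/(mol*K)).
T*dS = 390 * 0.497 = 193.83
dG = -79.52 - (193.83)
dG = -273.35 kJ/mol, rounded to 4 dp:

-273.3500 kJ/mol


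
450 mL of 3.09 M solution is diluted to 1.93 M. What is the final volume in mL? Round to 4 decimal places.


Dilution: M1*V1 = M2*V2, solve for V2.
V2 = M1*V1 / M2
V2 = 3.09 * 450 / 1.93
V2 = 1390.5 / 1.93
V2 = 720.46632124 mL, rounded to 4 dp:

720.4663 mL


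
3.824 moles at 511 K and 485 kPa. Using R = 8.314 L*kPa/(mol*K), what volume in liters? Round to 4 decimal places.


PV = nRT, solve for V = nRT / P.
nRT = 3.824 * 8.314 * 511 = 16246.0881
V = 16246.0881 / 485
V = 33.49708887 L, rounded to 4 dp:

33.4971 L


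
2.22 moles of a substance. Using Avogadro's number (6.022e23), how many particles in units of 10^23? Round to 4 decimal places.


N = n * NA, then divide by 1e23 for the requested units.
N / 1e23 = n * 6.022
N / 1e23 = 2.22 * 6.022
N / 1e23 = 13.36884, rounded to 4 dp:

13.3688


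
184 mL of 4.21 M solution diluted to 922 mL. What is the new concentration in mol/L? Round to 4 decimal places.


Dilution: M1*V1 = M2*V2, solve for M2.
M2 = M1*V1 / V2
M2 = 4.21 * 184 / 922
M2 = 774.64 / 922
M2 = 0.84017354 mol/L, rounded to 4 dp:

0.8402 mol/L


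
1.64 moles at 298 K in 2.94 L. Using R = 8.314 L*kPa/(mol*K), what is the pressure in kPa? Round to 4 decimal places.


PV = nRT, solve for P = nRT / V.
nRT = 1.64 * 8.314 * 298 = 4063.2181
P = 4063.2181 / 2.94
P = 1382.04697279 kPa, rounded to 4 dp:

1382.0470 kPa


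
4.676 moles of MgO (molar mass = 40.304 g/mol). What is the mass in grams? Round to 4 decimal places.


mass = n * M
mass = 4.676 * 40.304
mass = 188.461504 g, rounded to 4 dp:

188.4615 g


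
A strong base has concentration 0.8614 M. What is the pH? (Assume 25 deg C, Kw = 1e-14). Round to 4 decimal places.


A strong base dissociates completely, so [OH-] equals the given concentration.
pOH = -log10([OH-]) = -log10(0.8614) = 0.064795
pH = 14 - pOH = 14 - 0.064795
pH = 13.935205, rounded to 4 dp:

13.9352


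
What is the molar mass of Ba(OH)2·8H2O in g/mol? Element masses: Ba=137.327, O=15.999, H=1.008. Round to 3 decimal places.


M = sum(count * atomic_mass) over atoms.
M = 1*137.327 + 10*15.999 + 18*1.008
M = 137.327 + 159.99 + 18.144
M = 315.461 g/mol, rounded to 3 dp:

315.461 g/mol


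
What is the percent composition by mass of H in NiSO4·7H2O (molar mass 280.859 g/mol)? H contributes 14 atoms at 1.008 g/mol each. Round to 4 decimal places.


pct = 100 * (n_elem * M_elem) / M_total
mass_contribution = 14 * 1.008 = 14.112 g/mol
pct = 100 * 14.112 / 280.859
pct = 5.02458529 %, rounded to 4 dp:

5.0246 %


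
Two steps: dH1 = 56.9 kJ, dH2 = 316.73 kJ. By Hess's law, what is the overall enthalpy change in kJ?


Hess's law: enthalpy is a state function, so add the step enthalpies.
dH_total = dH1 + dH2 = 56.9 + (316.73)
dH_total = 373.63 kJ:

373.63 kJ


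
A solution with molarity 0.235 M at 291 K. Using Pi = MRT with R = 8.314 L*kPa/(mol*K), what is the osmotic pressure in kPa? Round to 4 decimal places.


Osmotic pressure (van't Hoff): Pi = M*R*T.
RT = 8.314 * 291 = 2419.374
Pi = 0.235 * 2419.374
Pi = 568.55289 kPa, rounded to 4 dp:

568.5529 kPa


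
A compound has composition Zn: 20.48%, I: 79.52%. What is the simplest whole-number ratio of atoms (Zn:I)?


Assume 100 g of compound, divide each mass% by atomic mass to get moles, then normalize by the smallest to get a raw atom ratio.
Moles per 100 g: Zn: 20.48/65.38 = 0.3132, I: 79.52/126.904 = 0.6266
Raw ratio (divide by min = 0.3132): Zn: 1.0, I: 2.0
Multiply by 1 to clear fractions: Zn: 1.0 ~= 1, I: 2.0 ~= 2
Reduce by GCD to get the simplest whole-number ratio:

1:2


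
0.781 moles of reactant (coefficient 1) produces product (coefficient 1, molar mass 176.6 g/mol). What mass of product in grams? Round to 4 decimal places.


Use the coefficient ratio to convert reactant moles to product moles, then multiply by the product's molar mass.
moles_P = moles_R * (coeff_P / coeff_R) = 0.781 * (1/1) = 0.781
mass_P = moles_P * M_P = 0.781 * 176.6
mass_P = 137.9246 g, rounded to 4 dp:

137.9246 g


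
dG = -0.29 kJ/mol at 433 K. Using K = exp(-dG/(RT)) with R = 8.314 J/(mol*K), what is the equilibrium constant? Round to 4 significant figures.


dG is in kJ/mol; multiply by 1000 to match R in J/(mol*K).
RT = 8.314 * 433 = 3599.962 J/mol
exponent = -dG*1000 / (RT) = -(-0.29*1000) / 3599.962 = 0.08055641
K = exp(0.08055641)
K = 1.08389, rounded to 4 significant figures:

1.084


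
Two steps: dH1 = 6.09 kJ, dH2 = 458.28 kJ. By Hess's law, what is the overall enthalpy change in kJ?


Hess's law: enthalpy is a state function, so add the step enthalpies.
dH_total = dH1 + dH2 = 6.09 + (458.28)
dH_total = 464.37 kJ:

464.37 kJ


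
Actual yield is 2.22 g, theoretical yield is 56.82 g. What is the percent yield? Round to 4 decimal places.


% yield = 100 * actual / theoretical
% yield = 100 * 2.22 / 56.82
% yield = 3.90707497 %, rounded to 4 dp:

3.9071 %


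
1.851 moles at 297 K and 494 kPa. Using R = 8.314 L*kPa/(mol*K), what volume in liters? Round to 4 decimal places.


PV = nRT, solve for V = nRT / P.
nRT = 1.851 * 8.314 * 297 = 4570.5966
V = 4570.5966 / 494
V = 9.25221984 L, rounded to 4 dp:

9.2522 L


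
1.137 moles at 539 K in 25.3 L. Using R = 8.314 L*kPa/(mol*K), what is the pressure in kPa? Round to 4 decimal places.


PV = nRT, solve for P = nRT / V.
nRT = 1.137 * 8.314 * 539 = 5095.1767
P = 5095.1767 / 25.3
P = 201.3903834 kPa, rounded to 4 dp:

201.3904 kPa


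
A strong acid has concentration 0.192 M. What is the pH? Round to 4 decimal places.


A strong acid dissociates completely, so [H+] equals the given concentration.
pH = -log10([H+]) = -log10(0.192)
pH = 0.71669877, rounded to 4 dp:

0.7167


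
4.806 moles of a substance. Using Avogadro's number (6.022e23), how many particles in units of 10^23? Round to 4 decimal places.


N = n * NA, then divide by 1e23 for the requested units.
N / 1e23 = n * 6.022
N / 1e23 = 4.806 * 6.022
N / 1e23 = 28.941732, rounded to 4 dp:

28.9417


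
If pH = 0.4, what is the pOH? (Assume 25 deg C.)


At 25 deg C, pH + pOH = 14.
pOH = 14 - pH = 14 - 0.4
pOH = 13.6:

13.60


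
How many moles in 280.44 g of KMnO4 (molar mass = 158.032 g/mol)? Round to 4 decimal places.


n = mass / M
n = 280.44 / 158.032
n = 1.7745773 mol, rounded to 4 dp:

1.7746 mol


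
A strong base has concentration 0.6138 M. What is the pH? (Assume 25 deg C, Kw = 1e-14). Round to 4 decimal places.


A strong base dissociates completely, so [OH-] equals the given concentration.
pOH = -log10([OH-]) = -log10(0.6138) = 0.211973
pH = 14 - pOH = 14 - 0.211973
pH = 13.788027, rounded to 4 dp:

13.7880


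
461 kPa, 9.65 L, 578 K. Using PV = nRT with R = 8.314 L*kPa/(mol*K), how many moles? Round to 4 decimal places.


PV = nRT, solve for n = PV / (RT).
PV = 461 * 9.65 = 4448.65
RT = 8.314 * 578 = 4805.492
n = 4448.65 / 4805.492
n = 0.92574288 mol, rounded to 4 dp:

0.9257 mol


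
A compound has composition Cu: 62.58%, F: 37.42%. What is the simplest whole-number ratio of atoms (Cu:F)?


Assume 100 g of compound, divide each mass% by atomic mass to get moles, then normalize by the smallest to get a raw atom ratio.
Moles per 100 g: Cu: 62.58/63.546 = 0.9848, F: 37.42/18.998 = 1.9697
Raw ratio (divide by min = 0.9848): Cu: 1.0, F: 2.0
Multiply by 1 to clear fractions: Cu: 1.0 ~= 1, F: 2.0 ~= 2
Reduce by GCD to get the simplest whole-number ratio:

1:2


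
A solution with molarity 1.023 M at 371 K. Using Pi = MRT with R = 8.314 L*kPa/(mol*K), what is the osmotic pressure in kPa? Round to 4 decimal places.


Osmotic pressure (van't Hoff): Pi = M*R*T.
RT = 8.314 * 371 = 3084.494
Pi = 1.023 * 3084.494
Pi = 3155.437362 kPa, rounded to 4 dp:

3155.4374 kPa


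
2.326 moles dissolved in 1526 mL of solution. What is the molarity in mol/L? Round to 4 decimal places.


Convert volume to liters: V_L = V_mL / 1000.
V_L = 1526 / 1000 = 1.526 L
M = n / V_L = 2.326 / 1.526
M = 1.5242464 mol/L, rounded to 4 dp:

1.5242 mol/L


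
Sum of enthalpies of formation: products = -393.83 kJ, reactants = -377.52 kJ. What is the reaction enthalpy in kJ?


dH_rxn = sum(dH_f products) - sum(dH_f reactants)
dH_rxn = -393.83 - (-377.52)
dH_rxn = -16.31 kJ:

-16.31 kJ


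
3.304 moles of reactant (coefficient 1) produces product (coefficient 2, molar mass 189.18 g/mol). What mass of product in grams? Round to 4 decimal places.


Use the coefficient ratio to convert reactant moles to product moles, then multiply by the product's molar mass.
moles_P = moles_R * (coeff_P / coeff_R) = 3.304 * (2/1) = 6.608
mass_P = moles_P * M_P = 6.608 * 189.18
mass_P = 1250.10144 g, rounded to 4 dp:

1250.1014 g


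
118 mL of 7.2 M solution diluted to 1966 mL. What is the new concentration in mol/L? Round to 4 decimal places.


Dilution: M1*V1 = M2*V2, solve for M2.
M2 = M1*V1 / V2
M2 = 7.2 * 118 / 1966
M2 = 849.6 / 1966
M2 = 0.43214649 mol/L, rounded to 4 dp:

0.4321 mol/L


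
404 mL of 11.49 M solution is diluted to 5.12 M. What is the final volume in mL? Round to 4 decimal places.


Dilution: M1*V1 = M2*V2, solve for V2.
V2 = M1*V1 / M2
V2 = 11.49 * 404 / 5.12
V2 = 4641.96 / 5.12
V2 = 906.6328125 mL, rounded to 4 dp:

906.6328 mL


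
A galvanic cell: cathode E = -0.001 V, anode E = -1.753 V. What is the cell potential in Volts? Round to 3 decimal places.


Standard cell potential: E_cell = E_cathode - E_anode.
E_cell = -0.001 - (-1.753)
E_cell = 1.752 V, rounded to 3 dp:

1.752 V


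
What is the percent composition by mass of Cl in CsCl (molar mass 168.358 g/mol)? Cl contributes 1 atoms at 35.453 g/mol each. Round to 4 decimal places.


pct = 100 * (n_elem * M_elem) / M_total
mass_contribution = 1 * 35.453 = 35.453 g/mol
pct = 100 * 35.453 / 168.358
pct = 21.05810238 %, rounded to 4 dp:

21.0581 %


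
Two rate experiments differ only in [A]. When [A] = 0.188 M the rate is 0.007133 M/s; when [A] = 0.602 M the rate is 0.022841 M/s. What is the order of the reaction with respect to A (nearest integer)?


Rate is proportional to [A]^n, so rate2/rate1 = ([A]2/[A]1)^n. Take logs to solve for n.
rate2/rate1 = 0.022841 / 0.007133 = 3.2022
[A]2/[A]1 = 0.602 / 0.188 = 3.2021
n = ln(3.2022) / ln(3.2021) = 1.0
Nearest integer order:

1


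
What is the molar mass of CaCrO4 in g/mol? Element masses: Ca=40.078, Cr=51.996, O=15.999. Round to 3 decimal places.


M = sum(count * atomic_mass) over atoms.
M = 1*40.078 + 1*51.996 + 4*15.999
M = 40.078 + 51.996 + 63.996
M = 156.07 g/mol, rounded to 3 dp:

156.070 g/mol


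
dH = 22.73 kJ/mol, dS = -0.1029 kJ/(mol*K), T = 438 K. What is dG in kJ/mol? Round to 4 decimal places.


Gibbs: dG = dH - T*dS (consistent units, dS already in kJ/(mol*K)).
T*dS = 438 * -0.1029 = -45.0702
dG = 22.73 - (-45.0702)
dG = 67.8002 kJ/mol, rounded to 4 dp:

67.8002 kJ/mol


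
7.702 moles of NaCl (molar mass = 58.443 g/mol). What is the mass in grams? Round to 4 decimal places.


mass = n * M
mass = 7.702 * 58.443
mass = 450.127986 g, rounded to 4 dp:

450.1280 g


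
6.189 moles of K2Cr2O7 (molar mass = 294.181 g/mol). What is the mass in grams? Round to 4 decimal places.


mass = n * M
mass = 6.189 * 294.181
mass = 1820.686209 g, rounded to 4 dp:

1820.6862 g


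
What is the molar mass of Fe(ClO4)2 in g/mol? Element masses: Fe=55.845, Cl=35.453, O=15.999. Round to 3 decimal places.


M = sum(count * atomic_mass) over atoms.
M = 1*55.845 + 2*35.453 + 8*15.999
M = 55.845 + 70.906 + 127.992
M = 254.743 g/mol, rounded to 3 dp:

254.743 g/mol


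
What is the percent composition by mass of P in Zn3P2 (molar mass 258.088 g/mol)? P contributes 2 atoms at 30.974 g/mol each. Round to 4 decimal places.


pct = 100 * (n_elem * M_elem) / M_total
mass_contribution = 2 * 30.974 = 61.948 g/mol
pct = 100 * 61.948 / 258.088
pct = 24.00266576 %, rounded to 4 dp:

24.0027 %


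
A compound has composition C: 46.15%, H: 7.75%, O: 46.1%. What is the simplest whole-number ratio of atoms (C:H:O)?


Assume 100 g of compound, divide each mass% by atomic mass to get moles, then normalize by the smallest to get a raw atom ratio.
Moles per 100 g: C: 46.15/12.011 = 3.8423, H: 7.75/1.008 = 7.6885, O: 46.1/15.999 = 2.8814
Raw ratio (divide by min = 2.8814): C: 1.333, H: 2.668, O: 1.0
Multiply by 3 to clear fractions: C: 4.0 ~= 4, H: 8.005 ~= 8, O: 3.0 ~= 3
Reduce by GCD to get the simplest whole-number ratio:

4:8:3


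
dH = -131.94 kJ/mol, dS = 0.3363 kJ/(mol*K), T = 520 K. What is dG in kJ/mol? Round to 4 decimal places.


Gibbs: dG = dH - T*dS (consistent units, dS already in kJ/(mol*K)).
T*dS = 520 * 0.3363 = 174.876
dG = -131.94 - (174.876)
dG = -306.816 kJ/mol, rounded to 4 dp:

-306.8160 kJ/mol


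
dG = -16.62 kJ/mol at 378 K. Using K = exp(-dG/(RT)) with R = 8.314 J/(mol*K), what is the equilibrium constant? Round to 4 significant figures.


dG is in kJ/mol; multiply by 1000 to match R in J/(mol*K).
RT = 8.314 * 378 = 3142.692 J/mol
exponent = -dG*1000 / (RT) = -(-16.62*1000) / 3142.692 = 5.2884597
K = exp(5.2884597)
K = 198.03815, rounded to 4 significant figures:

198.0


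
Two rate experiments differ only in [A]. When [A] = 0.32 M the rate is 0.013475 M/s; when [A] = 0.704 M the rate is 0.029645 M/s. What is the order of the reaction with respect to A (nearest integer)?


Rate is proportional to [A]^n, so rate2/rate1 = ([A]2/[A]1)^n. Take logs to solve for n.
rate2/rate1 = 0.029645 / 0.013475 = 2.2
[A]2/[A]1 = 0.704 / 0.32 = 2.2
n = ln(2.2) / ln(2.2) = 1.0
Nearest integer order:

1


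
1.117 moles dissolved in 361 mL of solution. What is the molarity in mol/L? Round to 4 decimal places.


Convert volume to liters: V_L = V_mL / 1000.
V_L = 361 / 1000 = 0.361 L
M = n / V_L = 1.117 / 0.361
M = 3.09418283 mol/L, rounded to 4 dp:

3.0942 mol/L


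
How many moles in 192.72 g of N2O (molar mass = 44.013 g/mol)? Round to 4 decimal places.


n = mass / M
n = 192.72 / 44.013
n = 4.37870629 mol, rounded to 4 dp:

4.3787 mol


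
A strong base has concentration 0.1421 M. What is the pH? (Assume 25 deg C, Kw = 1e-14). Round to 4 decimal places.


A strong base dissociates completely, so [OH-] equals the given concentration.
pOH = -log10([OH-]) = -log10(0.1421) = 0.847406
pH = 14 - pOH = 14 - 0.847406
pH = 13.152594, rounded to 4 dp:

13.1526


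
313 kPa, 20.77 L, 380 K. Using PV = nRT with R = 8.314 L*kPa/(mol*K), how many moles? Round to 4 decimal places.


PV = nRT, solve for n = PV / (RT).
PV = 313 * 20.77 = 6501.01
RT = 8.314 * 380 = 3159.32
n = 6501.01 / 3159.32
n = 2.05772445 mol, rounded to 4 dp:

2.0577 mol


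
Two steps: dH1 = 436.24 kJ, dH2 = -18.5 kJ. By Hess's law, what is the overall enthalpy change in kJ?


Hess's law: enthalpy is a state function, so add the step enthalpies.
dH_total = dH1 + dH2 = 436.24 + (-18.5)
dH_total = 417.74 kJ:

417.74 kJ


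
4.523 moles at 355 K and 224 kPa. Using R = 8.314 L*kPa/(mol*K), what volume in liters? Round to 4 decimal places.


PV = nRT, solve for V = nRT / P.
nRT = 4.523 * 8.314 * 355 = 13349.4988
V = 13349.4988 / 224
V = 59.59597679 L, rounded to 4 dp:

59.5960 L


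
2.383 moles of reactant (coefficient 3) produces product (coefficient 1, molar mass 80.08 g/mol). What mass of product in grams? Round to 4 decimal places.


Use the coefficient ratio to convert reactant moles to product moles, then multiply by the product's molar mass.
moles_P = moles_R * (coeff_P / coeff_R) = 2.383 * (1/3) = 0.794333
mass_P = moles_P * M_P = 0.794333 * 80.08
mass_P = 63.61018664 g, rounded to 4 dp:

63.6102 g


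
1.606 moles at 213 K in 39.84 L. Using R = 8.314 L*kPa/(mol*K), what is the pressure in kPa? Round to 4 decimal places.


PV = nRT, solve for P = nRT / V.
nRT = 1.606 * 8.314 * 213 = 2844.0365
P = 2844.0365 / 39.84
P = 71.38645833 kPa, rounded to 4 dp:

71.3865 kPa


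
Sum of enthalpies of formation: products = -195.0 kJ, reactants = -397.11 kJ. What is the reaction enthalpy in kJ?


dH_rxn = sum(dH_f products) - sum(dH_f reactants)
dH_rxn = -195.0 - (-397.11)
dH_rxn = 202.11 kJ:

202.11 kJ


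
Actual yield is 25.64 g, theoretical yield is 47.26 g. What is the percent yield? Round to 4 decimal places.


% yield = 100 * actual / theoretical
% yield = 100 * 25.64 / 47.26
% yield = 54.25306813 %, rounded to 4 dp:

54.2531 %


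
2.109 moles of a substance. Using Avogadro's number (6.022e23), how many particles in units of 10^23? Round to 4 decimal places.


N = n * NA, then divide by 1e23 for the requested units.
N / 1e23 = n * 6.022
N / 1e23 = 2.109 * 6.022
N / 1e23 = 12.700398, rounded to 4 dp:

12.7004


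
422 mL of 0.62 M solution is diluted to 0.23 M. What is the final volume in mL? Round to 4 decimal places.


Dilution: M1*V1 = M2*V2, solve for V2.
V2 = M1*V1 / M2
V2 = 0.62 * 422 / 0.23
V2 = 261.64 / 0.23
V2 = 1137.56521739 mL, rounded to 4 dp:

1137.5652 mL


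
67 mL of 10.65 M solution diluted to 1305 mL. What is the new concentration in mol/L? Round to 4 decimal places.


Dilution: M1*V1 = M2*V2, solve for M2.
M2 = M1*V1 / V2
M2 = 10.65 * 67 / 1305
M2 = 713.55 / 1305
M2 = 0.54678161 mol/L, rounded to 4 dp:

0.5468 mol/L


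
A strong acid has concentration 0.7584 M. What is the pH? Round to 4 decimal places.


A strong acid dissociates completely, so [H+] equals the given concentration.
pH = -log10([H+]) = -log10(0.7584)
pH = 0.12010168, rounded to 4 dp:

0.1201


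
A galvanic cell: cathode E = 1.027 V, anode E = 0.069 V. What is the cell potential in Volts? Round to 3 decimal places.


Standard cell potential: E_cell = E_cathode - E_anode.
E_cell = 1.027 - (0.069)
E_cell = 0.958 V, rounded to 3 dp:

0.958 V


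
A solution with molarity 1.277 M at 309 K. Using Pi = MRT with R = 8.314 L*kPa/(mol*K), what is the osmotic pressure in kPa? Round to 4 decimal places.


Osmotic pressure (van't Hoff): Pi = M*R*T.
RT = 8.314 * 309 = 2569.026
Pi = 1.277 * 2569.026
Pi = 3280.646202 kPa, rounded to 4 dp:

3280.6462 kPa


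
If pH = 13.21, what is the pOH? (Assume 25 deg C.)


At 25 deg C, pH + pOH = 14.
pOH = 14 - pH = 14 - 13.21
pOH = 0.79:

0.79


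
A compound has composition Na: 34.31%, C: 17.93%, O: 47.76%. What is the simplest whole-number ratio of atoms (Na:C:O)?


Assume 100 g of compound, divide each mass% by atomic mass to get moles, then normalize by the smallest to get a raw atom ratio.
Moles per 100 g: Na: 34.31/22.99 = 1.4924, C: 17.93/12.011 = 1.4928, O: 47.76/15.999 = 2.9852
Raw ratio (divide by min = 1.4924): Na: 1.0, C: 1.0, O: 2.0
Multiply by 1 to clear fractions: Na: 1.0 ~= 1, C: 1.0 ~= 1, O: 2.0 ~= 2
Reduce by GCD to get the simplest whole-number ratio:

1:1:2
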